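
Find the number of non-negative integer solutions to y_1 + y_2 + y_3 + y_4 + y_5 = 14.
C(14+5-1, 5-1) = C(18, 4) = 3060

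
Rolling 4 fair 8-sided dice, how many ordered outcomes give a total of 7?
Coefficient of x^7 in (x + x² + ... + x^8)^4. By inclusion-exclusion on dice exceeding 8: Σ_j (-1)^j C(4,j)·C(7-1-8j, 3) = C(4,0)·C(6,3) = 1·20 = 20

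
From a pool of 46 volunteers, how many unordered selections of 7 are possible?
C(46,7) = 46!/(7!×39!) = 53524680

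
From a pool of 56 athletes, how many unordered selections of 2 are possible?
C(56,2) = 56!/(2!×54!) = 1540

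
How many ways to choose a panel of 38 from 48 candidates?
C(48,38) = 48!/(38!×10!) = 6540715896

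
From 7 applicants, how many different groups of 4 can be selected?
C(7,4) = 7!/(4!×3!) = 35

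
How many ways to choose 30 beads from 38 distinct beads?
C(38,30) = 38!/(30!×8!) = 48903492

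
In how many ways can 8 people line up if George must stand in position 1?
Fix one position: (8-1)! = 5040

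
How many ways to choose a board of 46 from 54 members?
C(54,46) = 54!/(46!×8!) = 1040465790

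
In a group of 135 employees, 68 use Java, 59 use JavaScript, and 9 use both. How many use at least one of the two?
|A∪B| = |A| + |B| - |A∩B| = 68 + 59 - 9 = 118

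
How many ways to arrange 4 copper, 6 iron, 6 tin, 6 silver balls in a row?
22! / (4! × 6! × 6! × 6!) = 125475189840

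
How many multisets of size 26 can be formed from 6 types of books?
C(26+6-1, 6-1) = C(31, 5) = 169911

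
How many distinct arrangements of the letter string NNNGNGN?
7! / (5! × 2!) = 21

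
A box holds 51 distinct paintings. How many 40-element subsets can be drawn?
C(51,40) = 51!/(40!×11!) = 47626016970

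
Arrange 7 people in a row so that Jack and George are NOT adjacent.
Total - adjacent = 7! - (7-1)!×2 = 5040 - 1440 = 3600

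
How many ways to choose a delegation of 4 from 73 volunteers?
C(73,4) = 73!/(4!×69!) = 1088430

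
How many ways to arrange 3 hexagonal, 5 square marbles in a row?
8! / (3! × 5!) = 56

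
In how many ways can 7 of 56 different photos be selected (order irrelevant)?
C(56,7) = 56!/(7!×49!) = 231917400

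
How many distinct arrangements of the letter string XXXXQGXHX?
9! / (1! × 6! × 1! × 1!) = 504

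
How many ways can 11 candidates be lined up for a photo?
11! = 39916800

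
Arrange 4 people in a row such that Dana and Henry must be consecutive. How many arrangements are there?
Treat the 2 as one block: (4-2+1)! × 2! = 6 × 2 = 12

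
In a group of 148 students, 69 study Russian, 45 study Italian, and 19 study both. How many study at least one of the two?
|A∪B| = |A| + |B| - |A∩B| = 69 + 45 - 19 = 95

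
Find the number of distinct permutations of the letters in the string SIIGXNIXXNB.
11! / (3! × 1! × 3! × 1! × 2! × 1!) = 554400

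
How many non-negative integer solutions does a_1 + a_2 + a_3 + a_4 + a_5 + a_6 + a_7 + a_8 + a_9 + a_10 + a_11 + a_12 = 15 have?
C(15+12-1, 12-1) = C(26, 11) = 7726160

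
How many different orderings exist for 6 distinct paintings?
6! = 720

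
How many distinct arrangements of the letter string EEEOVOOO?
8! / (4! × 3! × 1!) = 280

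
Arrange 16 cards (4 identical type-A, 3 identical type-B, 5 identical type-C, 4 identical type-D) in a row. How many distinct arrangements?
16! / (4! × 3! × 5! × 4!) = 50450400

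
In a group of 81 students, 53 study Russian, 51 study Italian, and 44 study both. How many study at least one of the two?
|A∪B| = |A| + |B| - |A∩B| = 53 + 51 - 44 = 60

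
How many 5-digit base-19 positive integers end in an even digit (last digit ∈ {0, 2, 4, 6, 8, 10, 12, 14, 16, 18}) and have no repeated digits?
Last∈{0,2,4,6,8,10,12,14,16,18}. Last=0: 73440. Last nonzero: 9×17×P(17,3) = 624240. Total = 697680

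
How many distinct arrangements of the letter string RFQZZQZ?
7! / (2! × 1! × 3! × 1!) = 420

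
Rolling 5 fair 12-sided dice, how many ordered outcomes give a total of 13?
Coefficient of x^13 in (x + x² + ... + x^12)^5. By inclusion-exclusion on dice exceeding 12: Σ_j (-1)^j C(5,j)·C(13-1-12j, 4) = C(5,0)·C(12,4) = 1·495 = 495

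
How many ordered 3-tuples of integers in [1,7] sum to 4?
Coefficient of x^4 in (x + x² + ... + x^7)^3. By inclusion-exclusion on dice exceeding 7: Σ_j (-1)^j C(3,j)·C(4-1-7j, 2) = C(3,0)·C(3,2) = 1·3 = 3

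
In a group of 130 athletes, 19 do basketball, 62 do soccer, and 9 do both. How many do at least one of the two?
|A∪B| = |A| + |B| - |A∩B| = 19 + 62 - 9 = 72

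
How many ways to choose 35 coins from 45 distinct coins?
C(45,35) = 45!/(35!×10!) = 3190187286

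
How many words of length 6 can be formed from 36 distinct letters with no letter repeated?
P(36,6) = 36!/(36-6)! = 1402410240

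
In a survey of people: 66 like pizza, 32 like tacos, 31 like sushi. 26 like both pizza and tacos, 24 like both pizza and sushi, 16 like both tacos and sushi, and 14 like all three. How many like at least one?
|A∪B∪C| = 66+32+31-26-24-16+14 = 77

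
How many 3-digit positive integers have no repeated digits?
First digit: 9 choices (nonzero). Then descending: 9 × 9 × 8 = 648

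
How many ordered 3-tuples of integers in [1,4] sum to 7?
Coefficient of x^7 in (x + x² + ... + x^4)^3. By inclusion-exclusion on dice exceeding 4: Σ_j (-1)^j C(3,j)·C(7-1-4j, 2) = C(3,0)·C(6,2) - C(3,1)·C(2,2) = 1·15 - 3·1 = 12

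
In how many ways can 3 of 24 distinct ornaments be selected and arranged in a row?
P(24,3) = 24!/(24-3)! = 12144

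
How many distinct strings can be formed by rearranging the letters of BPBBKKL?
7! / (2! × 1! × 1! × 3!) = 420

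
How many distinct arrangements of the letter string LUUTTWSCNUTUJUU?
15! / (1! × 1! × 1! × 6! × 3! × 1! × 1! × 1!) = 302702400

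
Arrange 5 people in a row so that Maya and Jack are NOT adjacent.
Total - adjacent = 5! - (5-1)!×2 = 120 - 48 = 72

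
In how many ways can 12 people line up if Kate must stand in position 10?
Fix one position: (12-1)! = 39916800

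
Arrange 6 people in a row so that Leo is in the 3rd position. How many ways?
Fix one position: (6-1)! = 120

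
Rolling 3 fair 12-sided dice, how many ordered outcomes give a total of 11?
Coefficient of x^11 in (x + x² + ... + x^12)^3. By inclusion-exclusion on dice exceeding 12: Σ_j (-1)^j C(3,j)·C(11-1-12j, 2) = C(3,0)·C(10,2) = 1·45 = 45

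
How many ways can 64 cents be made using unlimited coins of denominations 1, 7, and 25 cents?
Coefficient of x^64 in 1/(1-x^1) · 1/(1-x^7) · 1/(1-x^25). Case on j = number of 25-cent coins (j = 0..2); remainder r = 64 - 25j is made from {1,7} in ⌊r/7⌋+1 ways. r = 64, 39, 14 → 10 + 6 + 3 = 19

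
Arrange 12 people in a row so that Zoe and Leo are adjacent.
Treat as block: (12-1)! × 2! = 39916800 × 2 = 79833600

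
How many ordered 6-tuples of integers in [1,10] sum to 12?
Coefficient of x^12 in (x + x² + ... + x^10)^6. By inclusion-exclusion on dice exceeding 10: Σ_j (-1)^j C(6,j)·C(12-1-10j, 5) = C(6,0)·C(11,5) = 1·462 = 462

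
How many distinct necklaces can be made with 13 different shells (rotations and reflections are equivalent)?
(13-1)!/2 = 479001600/2 = 239500800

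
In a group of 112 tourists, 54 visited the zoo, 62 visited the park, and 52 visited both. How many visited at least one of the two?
|A∪B| = |A| + |B| - |A∩B| = 54 + 62 - 52 = 64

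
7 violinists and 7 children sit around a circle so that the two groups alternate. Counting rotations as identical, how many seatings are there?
Fix one of the violinists: (7-1)! ways for the remaining violinists, × 7! ways for the children = 720 × 5040 = 3628800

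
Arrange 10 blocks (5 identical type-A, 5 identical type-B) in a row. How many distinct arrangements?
10! / (5! × 5!) = 252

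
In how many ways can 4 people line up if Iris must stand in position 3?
Fix one position: (4-1)! = 6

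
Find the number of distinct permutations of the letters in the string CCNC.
4! / (1! × 3!) = 4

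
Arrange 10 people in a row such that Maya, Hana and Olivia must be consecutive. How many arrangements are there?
Treat the 3 as one block: (10-3+1)! × 3! = 40320 × 6 = 241920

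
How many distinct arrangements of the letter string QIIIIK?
6! / (4! × 1! × 1!) = 30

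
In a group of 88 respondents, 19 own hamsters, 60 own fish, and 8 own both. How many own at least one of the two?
|A∪B| = |A| + |B| - |A∩B| = 19 + 60 - 8 = 71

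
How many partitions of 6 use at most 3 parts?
By conjugation, equals partitions of 6 into parts ≤ 3. Let r_j(i) = number of partitions of i into parts ≤ j, for i = 0..6. r_1(i) = 1 for all i; r_j(i) = r_{j-1}(i) + r_j(i-j). Rows j = 2..3: ≤2: 1 1 2 2 3 3 4; ≤3: 1 1 2 3 4 5 7. r_3(6) = 7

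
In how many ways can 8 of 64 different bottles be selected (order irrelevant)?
C(64,8) = 64!/(8!×56!) = 4426165368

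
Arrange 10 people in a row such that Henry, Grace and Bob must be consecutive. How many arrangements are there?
Treat the 3 as one block: (10-3+1)! × 3! = 40320 × 6 = 241920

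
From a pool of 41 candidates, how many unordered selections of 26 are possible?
C(41,26) = 41!/(26!×15!) = 63432274896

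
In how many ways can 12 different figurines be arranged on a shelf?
12! = 479001600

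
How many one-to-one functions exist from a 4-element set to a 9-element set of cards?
P(9,4) = 9!/(9-4)! = 3024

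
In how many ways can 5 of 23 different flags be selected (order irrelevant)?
C(23,5) = 23!/(5!×18!) = 33649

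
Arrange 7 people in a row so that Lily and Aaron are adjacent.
Treat as block: (7-1)! × 2! = 720 × 2 = 1440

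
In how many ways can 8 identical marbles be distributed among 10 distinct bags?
C(8+10-1, 10-1) = C(17, 9) = 24310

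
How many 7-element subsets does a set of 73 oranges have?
C(73,7) = 73!/(7!×66!) = 1629348612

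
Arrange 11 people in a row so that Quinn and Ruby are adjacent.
Treat as block: (11-1)! × 2! = 3628800 × 2 = 7257600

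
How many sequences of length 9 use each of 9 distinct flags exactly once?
9! = 362880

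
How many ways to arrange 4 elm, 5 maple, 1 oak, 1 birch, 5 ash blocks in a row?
16! / (4! × 5! × 1! × 1! × 5!) = 60540480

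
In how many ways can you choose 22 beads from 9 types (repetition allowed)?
C(22+9-1, 9-1) = C(30, 8) = 5852925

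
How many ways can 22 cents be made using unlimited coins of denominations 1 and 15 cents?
Coefficient of x^22 in 1/(1-x^1) · 1/(1-x^15). Use j coins of 15 for j = 0..⌊22/15⌋ = 1, the rest in 1s: 1 + 1 = 2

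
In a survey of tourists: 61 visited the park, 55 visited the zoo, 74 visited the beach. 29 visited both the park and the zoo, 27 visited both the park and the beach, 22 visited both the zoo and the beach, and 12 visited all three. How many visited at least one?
|A∪B∪C| = 61+55+74-29-27-22+12 = 124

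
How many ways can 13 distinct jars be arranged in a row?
13! = 6227020800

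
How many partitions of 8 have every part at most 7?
Let r_j(i) = number of partitions of i into parts ≤ j, for i = 0..8. r_1(i) = 1 for all i; r_j(i) = r_{j-1}(i) + r_j(i-j). Rows j = 2..7: ≤2: 1 1 2 2 3 3 4 4 5; ≤3: 1 1 2 3 4 5 7 8 10; ≤4: 1 1 2 3 5 6 9 11 15; ≤5: 1 1 2 3 5 7 10 13 18; ≤6: 1 1 2 3 5 7 11 14 20; ≤7: 1 1 2 3 5 7 11 15 21. r_7(8) = 21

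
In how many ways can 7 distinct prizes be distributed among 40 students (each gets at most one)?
P(40,7) = 40!/(40-7)! = 93963542400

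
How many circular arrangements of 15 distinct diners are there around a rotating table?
Circular: fix one position, arrange the rest. (15-1)! = 87178291200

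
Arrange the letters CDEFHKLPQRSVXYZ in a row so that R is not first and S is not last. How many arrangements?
By inclusion-exclusion: 15! - 2×(15-1)! + (15-2)! = 1307674368000 - 174356582400 + 6227020800 = 1139544806400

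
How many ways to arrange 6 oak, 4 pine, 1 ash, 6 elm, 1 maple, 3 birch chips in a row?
21! / (6! × 4! × 1! × 6! × 1! × 3!) = 684410126400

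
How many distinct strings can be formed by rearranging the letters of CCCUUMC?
7! / (2! × 4! × 1!) = 105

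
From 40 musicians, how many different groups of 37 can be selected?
C(40,37) = 40!/(37!×3!) = 9880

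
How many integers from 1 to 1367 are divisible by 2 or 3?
⌊1367/2⌋ + ⌊1367/3⌋ - ⌊1367/6⌋ = 683 + 455 - 227 = 911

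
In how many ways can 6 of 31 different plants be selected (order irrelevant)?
C(31,6) = 31!/(6!×25!) = 736281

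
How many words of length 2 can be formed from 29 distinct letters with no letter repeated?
P(29,2) = 29!/(29-2)! = 812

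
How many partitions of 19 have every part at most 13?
Let r_j(i) = number of partitions of i into parts ≤ j, for i = 0..19. r_1(i) = 1 for all i; r_j(i) = r_{j-1}(i) + r_j(i-j). Rows j = 2..13: ≤2: 1 1 2 2 3 3 4 4 5 5 6 6 7 7 8 8 9 9 10 10; ≤3: 1 1 2 3 4 5 7 8 10 12 14 16 19 21 24 27 30 33 37 40; ≤4: 1 1 2 3 5 6 9 11 15 18 23 27 34 39 47 54 64 72 84 94; ≤5: 1 1 2 3 5 7 10 13 18 23 30 37 47 57 70 84 101 119 141 164; ≤6: 1 1 2 3 5 7 11 14 20 26 35 44 58 71 90 110 136 163 199 235; ≤7: 1 1 2 3 5 7 11 15 21 28 38 49 65 82 105 131 164 201 248 300; ≤8: 1 1 2 3 5 7 11 15 22 29 40 52 70 89 116 146 186 230 288 352; ≤9: 1 1 2 3 5 7 11 15 22 30 41 54 73 94 123 157 201 252 318 393; ≤10: 1 1 2 3 5 7 11 15 22 30 42 55 75 97 128 164 212 267 340 423; ≤11: 1 1 2 3 5 7 11 15 22 30 42 56 76 99 131 169 219 278 355 445; ≤12: 1 1 2 3 5 7 11 15 22 30 42 56 77 100 133 172 224 285 366 460; ≤13: 1 1 2 3 5 7 11 15 22 30 42 56 77 101 134 174 227 290 373 471. r_13(19) = 471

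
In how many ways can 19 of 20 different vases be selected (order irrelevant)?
C(20,19) = 20!/(19!×1!) = 20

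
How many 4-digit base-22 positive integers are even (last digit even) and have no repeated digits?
Last∈{0,2,4,6,8,10,12,14,16,18,20}. Last=0: 7980. Last nonzero: 10×20×P(20,2) = 76000. Total = 83980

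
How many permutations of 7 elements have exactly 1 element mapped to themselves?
Choose the 1 fixed point C(7,1) = 7, derange the rest: !6 = Σ_{j=0}^{6} (-1)^j·6!/j! = 720 - 720 + 360 - 120 + 30 - 6 + 1 = 265. Product = 7 × 265 = 1855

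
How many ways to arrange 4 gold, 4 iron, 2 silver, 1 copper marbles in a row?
11! / (4! × 4! × 2! × 1!) = 34650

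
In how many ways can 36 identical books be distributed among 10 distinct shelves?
C(36+10-1, 10-1) = C(45, 9) = 886163135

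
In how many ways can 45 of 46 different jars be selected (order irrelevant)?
C(46,45) = 46!/(45!×1!) = 46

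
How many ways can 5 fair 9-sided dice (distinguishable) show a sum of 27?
Coefficient of x^27 in (x + x² + ... + x^9)^5. By inclusion-exclusion on dice exceeding 9: Σ_j (-1)^j C(5,j)·C(27-1-9j, 4) = C(5,0)·C(26,4) - C(5,1)·C(17,4) + C(5,2)·C(8,4) = 1·14950 - 5·2380 + 10·70 = 3750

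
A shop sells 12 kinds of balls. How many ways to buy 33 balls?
C(33+12-1, 12-1) = C(44, 11) = 7669339132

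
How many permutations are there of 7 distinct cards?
7! = 5040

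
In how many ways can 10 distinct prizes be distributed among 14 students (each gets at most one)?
P(14,10) = 14!/(14-10)! = 3632428800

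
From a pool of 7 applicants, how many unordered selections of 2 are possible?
C(7,2) = 7!/(2!×5!) = 21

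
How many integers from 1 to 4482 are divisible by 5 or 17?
⌊4482/5⌋ + ⌊4482/17⌋ - ⌊4482/85⌋ = 896 + 263 - 52 = 1107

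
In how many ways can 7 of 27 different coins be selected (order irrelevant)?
C(27,7) = 27!/(7!×20!) = 888030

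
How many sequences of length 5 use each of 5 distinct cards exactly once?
5! = 120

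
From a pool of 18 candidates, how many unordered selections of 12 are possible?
C(18,12) = 18!/(12!×6!) = 18564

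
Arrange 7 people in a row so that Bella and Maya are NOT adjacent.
Total - adjacent = 7! - (7-1)!×2 = 5040 - 1440 = 3600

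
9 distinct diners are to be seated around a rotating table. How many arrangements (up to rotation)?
Circular: fix one position, arrange the rest. (9-1)! = 40320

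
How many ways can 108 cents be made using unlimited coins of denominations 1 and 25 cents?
Coefficient of x^108 in 1/(1-x^1) · 1/(1-x^25). Use j coins of 25 for j = 0..⌊108/25⌋ = 4, the rest in 1s: 4 + 1 = 5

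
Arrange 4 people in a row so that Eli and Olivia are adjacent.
Treat as block: (4-1)! × 2! = 6 × 2 = 12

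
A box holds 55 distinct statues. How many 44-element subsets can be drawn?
C(55,44) = 55!/(44!×11!) = 119653565850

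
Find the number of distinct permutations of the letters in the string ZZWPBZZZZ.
9! / (1! × 6! × 1! × 1!) = 504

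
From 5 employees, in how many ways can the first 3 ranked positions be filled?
P(5,3) = 5!/(5-3)! = 60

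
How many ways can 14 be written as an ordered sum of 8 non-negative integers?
C(14+8-1, 8-1) = C(21, 7) = 116280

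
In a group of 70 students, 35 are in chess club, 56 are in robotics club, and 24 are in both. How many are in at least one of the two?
|A∪B| = |A| + |B| - |A∩B| = 35 + 56 - 24 = 67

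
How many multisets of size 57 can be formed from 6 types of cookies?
C(57+6-1, 6-1) = C(62, 5) = 6471002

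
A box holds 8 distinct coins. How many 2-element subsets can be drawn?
C(8,2) = 8!/(2!×6!) = 28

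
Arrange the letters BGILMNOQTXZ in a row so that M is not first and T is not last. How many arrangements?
By inclusion-exclusion: 11! - 2×(11-1)! + (11-2)! = 39916800 - 7257600 + 362880 = 33022080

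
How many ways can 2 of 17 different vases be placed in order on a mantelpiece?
P(17,2) = 17!/(17-2)! = 272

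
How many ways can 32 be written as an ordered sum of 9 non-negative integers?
C(32+9-1, 9-1) = C(40, 8) = 76904685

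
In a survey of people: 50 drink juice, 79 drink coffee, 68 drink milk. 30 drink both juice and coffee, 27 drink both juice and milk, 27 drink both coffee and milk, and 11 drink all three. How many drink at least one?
|A∪B∪C| = 50+79+68-30-27-27+11 = 124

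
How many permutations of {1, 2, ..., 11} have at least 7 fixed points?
Exactly j fixed points: C(11,j)·!(11-j); sum over j ≥ 7 (derangement numbers via !m = (m-1)·(!(m-1) + !(m-2)): !0..!4 = 1, 0, 1, 2, 9). Σ_{j=7}^{11} C(11,j)·!(11-j) = C(11,7)·!4 + C(11,8)·!3 + C(11,9)·!2 + C(11,10)·!1 + C(11,11)·!0 = 330·9 + 165·2 + 55·1 + 11·0 + 1·1 = 3356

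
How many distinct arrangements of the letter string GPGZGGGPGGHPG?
13! / (1! × 1! × 8! × 3!) = 25740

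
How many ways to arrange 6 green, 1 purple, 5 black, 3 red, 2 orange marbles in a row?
17! / (6! × 1! × 5! × 3! × 2!) = 343062720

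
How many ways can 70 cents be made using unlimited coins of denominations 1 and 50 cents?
Coefficient of x^70 in 1/(1-x^1) · 1/(1-x^50). Use j coins of 50 for j = 0..⌊70/50⌋ = 1, the rest in 1s: 1 + 1 = 2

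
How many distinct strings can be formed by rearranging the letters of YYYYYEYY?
8! / (1! × 7!) = 8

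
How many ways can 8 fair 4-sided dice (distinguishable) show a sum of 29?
Coefficient of x^29 in (x + x² + ... + x^4)^8. By inclusion-exclusion on dice exceeding 4: Σ_j (-1)^j C(8,j)·C(29-1-4j, 7) = C(8,0)·C(28,7) - C(8,1)·C(24,7) + C(8,2)·C(20,7) - C(8,3)·C(16,7) + C(8,4)·C(12,7) - C(8,5)·C(8,7) = 1·1184040 - 8·346104 + 28·77520 - 56·11440 + 70·792 - 56·8 = 120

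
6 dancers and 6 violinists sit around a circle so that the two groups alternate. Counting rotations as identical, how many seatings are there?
Fix one of the dancers: (6-1)! ways for the remaining dancers, × 6! ways for the violinists = 120 × 720 = 86400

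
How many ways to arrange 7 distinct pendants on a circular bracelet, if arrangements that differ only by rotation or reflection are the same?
(7-1)!/2 = 720/2 = 360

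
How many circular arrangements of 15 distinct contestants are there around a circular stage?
Circular: fix one position, arrange the rest. (15-1)! = 87178291200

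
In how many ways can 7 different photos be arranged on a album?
7! = 5040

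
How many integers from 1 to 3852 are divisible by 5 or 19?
⌊3852/5⌋ + ⌊3852/19⌋ - ⌊3852/95⌋ = 770 + 202 - 40 = 932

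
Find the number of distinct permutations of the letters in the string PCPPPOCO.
8! / (2! × 4! × 2!) = 420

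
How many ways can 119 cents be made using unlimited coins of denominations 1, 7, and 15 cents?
Coefficient of x^119 in 1/(1-x^1) · 1/(1-x^7) · 1/(1-x^15). Case on j = number of 15-cent coins (j = 0..7); remainder r = 119 - 15j is made from {1,7} in ⌊r/7⌋+1 ways. r = 119, 104, 89, 74, 59, 44, 29, 14 → 18 + 15 + 13 + 11 + 9 + 7 + 5 + 3 = 81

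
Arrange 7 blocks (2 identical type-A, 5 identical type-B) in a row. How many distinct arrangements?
7! / (2! × 5!) = 21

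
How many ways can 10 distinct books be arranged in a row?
10! = 3628800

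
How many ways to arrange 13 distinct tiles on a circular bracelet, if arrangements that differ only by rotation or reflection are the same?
(13-1)!/2 = 479001600/2 = 239500800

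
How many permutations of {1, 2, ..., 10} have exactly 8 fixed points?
Choose the 8 fixed points C(10,8) = 45, derange the rest: !2 = Σ_{j=0}^{2} (-1)^j·2!/j! = 2 - 2 + 1 = 1. Product = 45 × 1 = 45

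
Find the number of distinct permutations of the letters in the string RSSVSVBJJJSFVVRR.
16! / (3! × 3! × 4! × 1! × 1! × 4!) = 1009008000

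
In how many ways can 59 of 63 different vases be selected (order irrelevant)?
C(63,59) = 63!/(59!×4!) = 595665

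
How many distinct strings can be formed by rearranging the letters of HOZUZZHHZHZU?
12! / (5! × 1! × 2! × 4!) = 83160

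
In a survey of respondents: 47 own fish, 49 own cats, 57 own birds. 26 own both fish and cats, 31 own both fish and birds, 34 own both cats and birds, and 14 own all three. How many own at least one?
|A∪B∪C| = 47+49+57-26-31-34+14 = 76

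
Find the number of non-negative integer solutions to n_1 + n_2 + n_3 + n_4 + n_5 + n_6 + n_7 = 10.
C(10+7-1, 7-1) = C(16, 6) = 8008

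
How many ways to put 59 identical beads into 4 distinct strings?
C(59+4-1, 4-1) = C(62, 3) = 37820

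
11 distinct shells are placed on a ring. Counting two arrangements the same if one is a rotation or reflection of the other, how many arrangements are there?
(11-1)!/2 = 3628800/2 = 1814400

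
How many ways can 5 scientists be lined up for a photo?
5! = 120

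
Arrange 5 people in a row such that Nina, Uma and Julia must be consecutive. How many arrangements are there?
Treat the 3 as one block: (5-3+1)! × 3! = 6 × 6 = 36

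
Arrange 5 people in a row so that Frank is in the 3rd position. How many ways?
Fix one position: (5-1)! = 24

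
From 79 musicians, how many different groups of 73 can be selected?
C(79,73) = 79!/(73!×6!) = 277962685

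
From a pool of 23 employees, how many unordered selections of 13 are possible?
C(23,13) = 23!/(13!×10!) = 1144066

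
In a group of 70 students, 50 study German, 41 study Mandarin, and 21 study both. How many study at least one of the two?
|A∪B| = |A| + |B| - |A∩B| = 50 + 41 - 21 = 70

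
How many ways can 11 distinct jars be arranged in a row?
11! = 39916800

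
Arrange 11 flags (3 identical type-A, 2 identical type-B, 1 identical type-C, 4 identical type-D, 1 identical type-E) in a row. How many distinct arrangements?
11! / (3! × 2! × 1! × 4! × 1!) = 138600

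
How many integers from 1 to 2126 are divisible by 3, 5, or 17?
⌊2126/3⌋+⌊2126/5⌋+⌊2126/17⌋ - ⌊2126/15⌋-⌊2126/51⌋-⌊2126/85⌋ + ⌊2126/255⌋ = 708+425+125 - 141-41-25 + 8 = 1059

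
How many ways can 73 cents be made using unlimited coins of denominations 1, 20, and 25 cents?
Coefficient of x^73 in 1/(1-x^1) · 1/(1-x^20) · 1/(1-x^25). Case on j = number of 25-cent coins (j = 0..2); remainder r = 73 - 25j is made from {1,20} in ⌊r/20⌋+1 ways. r = 73, 48, 23 → 4 + 3 + 2 = 9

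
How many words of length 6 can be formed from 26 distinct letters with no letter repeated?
P(26,6) = 26!/(26-6)! = 165765600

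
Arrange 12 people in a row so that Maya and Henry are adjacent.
Treat as block: (12-1)! × 2! = 39916800 × 2 = 79833600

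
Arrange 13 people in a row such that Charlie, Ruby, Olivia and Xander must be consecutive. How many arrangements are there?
Treat the 4 as one block: (13-4+1)! × 4! = 3628800 × 24 = 87091200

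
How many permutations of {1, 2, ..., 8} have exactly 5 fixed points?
Choose the 5 fixed points C(8,5) = 56, derange the rest: !3 = Σ_{j=0}^{3} (-1)^j·3!/j! = 6 - 6 + 3 - 1 = 2. Product = 56 × 2 = 112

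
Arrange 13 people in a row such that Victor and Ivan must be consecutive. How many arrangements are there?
Treat the 2 as one block: (13-2+1)! × 2! = 479001600 × 2 = 958003200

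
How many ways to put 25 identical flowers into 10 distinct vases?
C(25+10-1, 10-1) = C(34, 9) = 52451256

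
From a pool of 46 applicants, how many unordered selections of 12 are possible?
C(46,12) = 46!/(12!×34!) = 38910617655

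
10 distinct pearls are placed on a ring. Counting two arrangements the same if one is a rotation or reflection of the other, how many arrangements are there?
(10-1)!/2 = 362880/2 = 181440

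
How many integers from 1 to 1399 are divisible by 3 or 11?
⌊1399/3⌋ + ⌊1399/11⌋ - ⌊1399/33⌋ = 466 + 127 - 42 = 551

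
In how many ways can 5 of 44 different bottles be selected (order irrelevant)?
C(44,5) = 44!/(5!×39!) = 1086008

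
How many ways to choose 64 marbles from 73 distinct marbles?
C(73,64) = 73!/(64!×9!) = 97082021465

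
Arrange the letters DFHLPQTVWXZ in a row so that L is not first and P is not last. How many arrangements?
By inclusion-exclusion: 11! - 2×(11-1)! + (11-2)! = 39916800 - 7257600 + 362880 = 33022080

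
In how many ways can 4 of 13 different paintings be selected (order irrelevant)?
C(13,4) = 13!/(4!×9!) = 715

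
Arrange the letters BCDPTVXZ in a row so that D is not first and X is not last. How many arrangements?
By inclusion-exclusion: 8! - 2×(8-1)! + (8-2)! = 40320 - 10080 + 720 = 30960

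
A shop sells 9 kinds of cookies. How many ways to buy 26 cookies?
C(26+9-1, 9-1) = C(34, 8) = 18156204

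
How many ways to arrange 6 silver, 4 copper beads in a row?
10! / (6! × 4!) = 210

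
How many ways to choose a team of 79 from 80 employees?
C(80,79) = 80!/(79!×1!) = 80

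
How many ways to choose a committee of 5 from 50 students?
C(50,5) = 50!/(5!×45!) = 2118760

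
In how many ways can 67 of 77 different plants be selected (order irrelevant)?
C(77,67) = 77!/(67!×10!) = 1096993404430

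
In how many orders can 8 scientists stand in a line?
8! = 40320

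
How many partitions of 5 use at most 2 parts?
By conjugation, equals partitions of 5 into parts ≤ 2. Let r_j(i) = number of partitions of i into parts ≤ j, for i = 0..5. r_1(i) = 1 for all i; r_j(i) = r_{j-1}(i) + r_j(i-j). Rows j = 2..2: ≤2: 1 1 2 2 3 3. r_2(5) = 3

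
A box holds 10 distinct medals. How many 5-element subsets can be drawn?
C(10,5) = 10!/(5!×5!) = 252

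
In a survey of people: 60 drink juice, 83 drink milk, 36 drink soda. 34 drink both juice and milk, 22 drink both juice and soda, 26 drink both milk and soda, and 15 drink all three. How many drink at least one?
|A∪B∪C| = 60+83+36-34-22-26+15 = 112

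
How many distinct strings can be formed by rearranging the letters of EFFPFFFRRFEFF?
13! / (8! × 1! × 2! × 2!) = 38610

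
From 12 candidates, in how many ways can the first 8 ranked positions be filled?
P(12,8) = 12!/(12-8)! = 19958400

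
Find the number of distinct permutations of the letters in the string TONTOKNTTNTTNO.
14! / (1! × 6! × 4! × 3!) = 840840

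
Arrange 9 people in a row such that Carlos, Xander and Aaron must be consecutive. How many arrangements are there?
Treat the 3 as one block: (9-3+1)! × 3! = 5040 × 6 = 30240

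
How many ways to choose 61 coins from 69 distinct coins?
C(69,61) = 69!/(61!×8!) = 8361453672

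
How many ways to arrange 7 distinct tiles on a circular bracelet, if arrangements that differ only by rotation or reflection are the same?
(7-1)!/2 = 720/2 = 360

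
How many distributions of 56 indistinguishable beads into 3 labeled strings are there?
C(56+3-1, 3-1) = C(58, 2) = 1653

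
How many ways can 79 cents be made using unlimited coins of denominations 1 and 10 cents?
Coefficient of x^79 in 1/(1-x^1) · 1/(1-x^10). Use j coins of 10 for j = 0..⌊79/10⌋ = 7, the rest in 1s: 7 + 1 = 8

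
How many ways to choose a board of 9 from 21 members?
C(21,9) = 21!/(9!×12!) = 293930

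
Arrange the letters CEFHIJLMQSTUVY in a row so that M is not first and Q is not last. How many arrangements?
By inclusion-exclusion: 14! - 2×(14-1)! + (14-2)! = 87178291200 - 12454041600 + 479001600 = 75203251200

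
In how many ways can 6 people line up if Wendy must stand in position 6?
Fix one position: (6-1)! = 120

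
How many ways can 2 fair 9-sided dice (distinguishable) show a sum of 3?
Coefficient of x^3 in (x + x² + ... + x^9)^2. By inclusion-exclusion on dice exceeding 9: Σ_j (-1)^j C(2,j)·C(3-1-9j, 1) = C(2,0)·C(2,1) = 1·2 = 2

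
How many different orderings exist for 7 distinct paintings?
7! = 5040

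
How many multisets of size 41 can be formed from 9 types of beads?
C(41+9-1, 9-1) = C(49, 8) = 450978066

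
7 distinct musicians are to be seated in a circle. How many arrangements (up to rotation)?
Circular: fix one position, arrange the rest. (7-1)! = 720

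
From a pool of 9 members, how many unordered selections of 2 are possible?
C(9,2) = 9!/(2!×7!) = 36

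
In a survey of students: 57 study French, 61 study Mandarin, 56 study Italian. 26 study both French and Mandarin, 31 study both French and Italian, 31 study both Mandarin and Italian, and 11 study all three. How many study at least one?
|A∪B∪C| = 57+61+56-26-31-31+11 = 97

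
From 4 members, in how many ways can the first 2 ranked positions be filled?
P(4,2) = 4!/(4-2)! = 12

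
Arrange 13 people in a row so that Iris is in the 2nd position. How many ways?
Fix one position: (13-1)! = 479001600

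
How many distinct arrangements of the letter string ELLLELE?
7! / (4! × 3!) = 35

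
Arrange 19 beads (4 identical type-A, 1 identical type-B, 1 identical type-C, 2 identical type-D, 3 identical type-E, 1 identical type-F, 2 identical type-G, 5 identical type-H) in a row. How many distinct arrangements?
19! / (4! × 1! × 1! × 2! × 3! × 1! × 2! × 5!) = 1759911753600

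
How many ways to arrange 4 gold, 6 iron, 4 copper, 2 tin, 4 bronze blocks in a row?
20! / (4! × 6! × 4! × 2! × 4!) = 122216094000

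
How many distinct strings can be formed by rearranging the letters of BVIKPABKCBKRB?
13! / (1! × 1! × 1! × 1! × 1! × 4! × 3! × 1!) = 43243200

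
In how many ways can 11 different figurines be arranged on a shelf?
11! = 39916800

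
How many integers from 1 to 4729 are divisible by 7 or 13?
⌊4729/7⌋ + ⌊4729/13⌋ - ⌊4729/91⌋ = 675 + 363 - 51 = 987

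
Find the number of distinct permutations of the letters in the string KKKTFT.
6! / (1! × 2! × 3!) = 60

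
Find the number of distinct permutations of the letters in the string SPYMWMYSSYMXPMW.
15! / (2! × 3! × 3! × 4! × 1! × 2!) = 378378000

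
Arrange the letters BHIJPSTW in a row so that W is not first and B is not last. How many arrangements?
By inclusion-exclusion: 8! - 2×(8-1)! + (8-2)! = 40320 - 10080 + 720 = 30960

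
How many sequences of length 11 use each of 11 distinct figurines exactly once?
11! = 39916800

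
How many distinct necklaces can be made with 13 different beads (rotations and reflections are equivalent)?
(13-1)!/2 = 479001600/2 = 239500800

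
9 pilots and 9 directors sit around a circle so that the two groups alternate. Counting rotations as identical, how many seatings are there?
Fix one of the pilots: (9-1)! ways for the remaining pilots, × 9! ways for the directors = 40320 × 362880 = 14631321600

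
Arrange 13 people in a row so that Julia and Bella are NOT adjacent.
Total - adjacent = 13! - (13-1)!×2 = 6227020800 - 958003200 = 5269017600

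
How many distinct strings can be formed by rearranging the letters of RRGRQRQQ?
8! / (1! × 3! × 4!) = 280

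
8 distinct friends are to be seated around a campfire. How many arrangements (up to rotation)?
Circular: fix one position, arrange the rest. (8-1)! = 5040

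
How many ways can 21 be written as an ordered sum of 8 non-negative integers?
C(21+8-1, 8-1) = C(28, 7) = 1184040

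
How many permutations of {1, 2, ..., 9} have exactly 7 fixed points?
Choose the 7 fixed points C(9,7) = 36, derange the rest: !2 = Σ_{j=0}^{2} (-1)^j·2!/j! = 2 - 2 + 1 = 1. Product = 36 × 1 = 36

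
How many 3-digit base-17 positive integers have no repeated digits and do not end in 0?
Last digit: 16 nonzero choices. First digit: 15 (nonzero, ≠last). Middle 1: P(15,1) = 15. Total = 3600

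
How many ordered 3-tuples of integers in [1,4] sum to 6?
Coefficient of x^6 in (x + x² + ... + x^4)^3. By inclusion-exclusion on dice exceeding 4: Σ_j (-1)^j C(3,j)·C(6-1-4j, 2) = C(3,0)·C(5,2) = 1·10 = 10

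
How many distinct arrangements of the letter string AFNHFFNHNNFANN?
14! / (2! × 6! × 4! × 2!) = 1261260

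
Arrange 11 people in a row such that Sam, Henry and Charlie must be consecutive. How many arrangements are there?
Treat the 3 as one block: (11-3+1)! × 3! = 362880 × 6 = 2177280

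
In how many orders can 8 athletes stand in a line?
8! = 40320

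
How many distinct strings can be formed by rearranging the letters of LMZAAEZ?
7! / (1! × 1! × 1! × 2! × 2!) = 1260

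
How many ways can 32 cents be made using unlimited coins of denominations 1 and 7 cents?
Coefficient of x^32 in 1/(1-x^1) · 1/(1-x^7). Use j coins of 7 for j = 0..⌊32/7⌋ = 4, the rest in 1s: 4 + 1 = 5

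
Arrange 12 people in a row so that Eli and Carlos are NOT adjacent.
Total - adjacent = 12! - (12-1)!×2 = 479001600 - 79833600 = 399168000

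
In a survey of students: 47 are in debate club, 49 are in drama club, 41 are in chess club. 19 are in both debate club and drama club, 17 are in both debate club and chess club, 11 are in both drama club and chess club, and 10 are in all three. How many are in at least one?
|A∪B∪C| = 47+49+41-19-17-11+10 = 100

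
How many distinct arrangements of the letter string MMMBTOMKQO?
10! / (1! × 2! × 1! × 4! × 1! × 1!) = 75600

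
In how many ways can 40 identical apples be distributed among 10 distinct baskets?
C(40+10-1, 10-1) = C(49, 9) = 2054455634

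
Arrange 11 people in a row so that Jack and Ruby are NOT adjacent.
Total - adjacent = 11! - (11-1)!×2 = 39916800 - 7257600 = 32659200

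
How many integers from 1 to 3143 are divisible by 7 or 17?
⌊3143/7⌋ + ⌊3143/17⌋ - ⌊3143/119⌋ = 449 + 184 - 26 = 607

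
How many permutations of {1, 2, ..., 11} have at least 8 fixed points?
Exactly j fixed points: C(11,j)·!(11-j); sum over j ≥ 8 (derangement numbers via !m = (m-1)·(!(m-1) + !(m-2)): !0..!3 = 1, 0, 1, 2). Σ_{j=8}^{11} C(11,j)·!(11-j) = C(11,8)·!3 + C(11,9)·!2 + C(11,10)·!1 + C(11,11)·!0 = 165·2 + 55·1 + 11·0 + 1·1 = 386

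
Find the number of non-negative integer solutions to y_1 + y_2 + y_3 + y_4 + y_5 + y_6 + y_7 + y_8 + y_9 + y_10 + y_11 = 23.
C(23+11-1, 11-1) = C(33, 10) = 92561040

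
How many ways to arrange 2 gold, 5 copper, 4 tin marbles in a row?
11! / (2! × 5! × 4!) = 6930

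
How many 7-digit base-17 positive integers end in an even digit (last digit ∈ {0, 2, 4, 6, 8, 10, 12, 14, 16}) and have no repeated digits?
Last∈{0,2,4,6,8,10,12,14,16}. Last=0: 5765760. Last nonzero: 8×15×P(15,5) = 43243200. Total = 49008960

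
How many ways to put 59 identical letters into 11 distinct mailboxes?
C(59+11-1, 11-1) = C(69, 10) = 340032449328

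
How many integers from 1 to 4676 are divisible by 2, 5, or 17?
⌊4676/2⌋+⌊4676/5⌋+⌊4676/17⌋ - ⌊4676/10⌋-⌊4676/34⌋-⌊4676/85⌋ + ⌊4676/170⌋ = 2338+935+275 - 467-137-55 + 27 = 2916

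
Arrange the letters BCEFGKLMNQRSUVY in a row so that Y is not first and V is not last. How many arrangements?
By inclusion-exclusion: 15! - 2×(15-1)! + (15-2)! = 1307674368000 - 174356582400 + 6227020800 = 1139544806400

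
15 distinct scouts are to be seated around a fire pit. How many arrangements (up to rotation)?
Circular: fix one position, arrange the rest. (15-1)! = 87178291200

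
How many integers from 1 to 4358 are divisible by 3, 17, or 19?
⌊4358/3⌋+⌊4358/17⌋+⌊4358/19⌋ - ⌊4358/51⌋-⌊4358/57⌋-⌊4358/323⌋ + ⌊4358/969⌋ = 1452+256+229 - 85-76-13 + 4 = 1767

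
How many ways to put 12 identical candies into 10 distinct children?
C(12+10-1, 10-1) = C(21, 9) = 293930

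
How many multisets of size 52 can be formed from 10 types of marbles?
C(52+10-1, 10-1) = C(61, 9) = 17341763505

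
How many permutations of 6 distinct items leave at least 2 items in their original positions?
Exactly j fixed points: C(6,j)·!(6-j); sum over j ≥ 2 (derangement numbers via !m = (m-1)·(!(m-1) + !(m-2)): !0..!4 = 1, 0, 1, 2, 9). Σ_{j=2}^{6} C(6,j)·!(6-j) = C(6,2)·!4 + C(6,3)·!3 + C(6,4)·!2 + C(6,5)·!1 + C(6,6)·!0 = 15·9 + 20·2 + 15·1 + 6·0 + 1·1 = 191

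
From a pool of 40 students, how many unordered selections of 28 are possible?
C(40,28) = 40!/(28!×12!) = 5586853480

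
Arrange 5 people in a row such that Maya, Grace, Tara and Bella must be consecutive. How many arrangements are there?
Treat the 4 as one block: (5-4+1)! × 4! = 2 × 24 = 48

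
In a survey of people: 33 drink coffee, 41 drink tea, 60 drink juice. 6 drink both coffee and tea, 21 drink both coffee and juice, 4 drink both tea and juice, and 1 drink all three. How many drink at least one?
|A∪B∪C| = 33+41+60-6-21-4+1 = 104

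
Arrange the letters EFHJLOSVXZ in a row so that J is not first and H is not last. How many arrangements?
By inclusion-exclusion: 10! - 2×(10-1)! + (10-2)! = 3628800 - 725760 + 40320 = 2943360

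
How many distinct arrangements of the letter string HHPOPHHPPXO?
11! / (4! × 2! × 4! × 1!) = 34650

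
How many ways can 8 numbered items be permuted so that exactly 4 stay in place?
Choose the 4 fixed points C(8,4) = 70, derange the rest: !4 = Σ_{j=0}^{4} (-1)^j·4!/j! = 24 - 24 + 12 - 4 + 1 = 9. Product = 70 × 9 = 630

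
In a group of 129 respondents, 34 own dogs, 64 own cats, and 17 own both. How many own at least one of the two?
|A∪B| = |A| + |B| - |A∩B| = 34 + 64 - 17 = 81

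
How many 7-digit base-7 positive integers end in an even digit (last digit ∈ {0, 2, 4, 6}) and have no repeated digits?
Last∈{0,2,4,6}. Last=0: 720. Last nonzero: 3×5×P(5,5) = 1800. Total = 2520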